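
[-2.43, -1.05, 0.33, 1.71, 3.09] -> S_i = -2.43 + 1.38*i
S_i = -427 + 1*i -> [-427, -426, -425, -424, -423]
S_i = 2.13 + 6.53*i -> [2.13, 8.66, 15.19, 21.72, 28.25]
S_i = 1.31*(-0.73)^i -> [1.31, -0.96, 0.7, -0.51, 0.37]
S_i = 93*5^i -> [93, 465, 2325, 11625, 58125]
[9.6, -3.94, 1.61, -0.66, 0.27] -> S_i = 9.60*(-0.41)^i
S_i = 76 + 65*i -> [76, 141, 206, 271, 336]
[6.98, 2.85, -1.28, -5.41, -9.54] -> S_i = 6.98 + -4.13*i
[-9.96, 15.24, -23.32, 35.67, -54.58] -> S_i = -9.96*(-1.53)^i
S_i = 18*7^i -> [18, 126, 882, 6174, 43218]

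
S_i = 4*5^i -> [4, 20, 100, 500, 2500]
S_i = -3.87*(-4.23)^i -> [-3.87, 16.37, -69.25, 292.91, -1239.0]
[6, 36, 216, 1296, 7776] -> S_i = 6*6^i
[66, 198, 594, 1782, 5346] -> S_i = 66*3^i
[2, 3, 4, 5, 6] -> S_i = 2 + 1*i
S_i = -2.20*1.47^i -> [-2.2, -3.23, -4.75, -6.99, -10.27]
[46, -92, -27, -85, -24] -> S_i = Random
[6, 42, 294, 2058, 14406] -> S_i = 6*7^i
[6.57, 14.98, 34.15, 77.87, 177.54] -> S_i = 6.57*2.28^i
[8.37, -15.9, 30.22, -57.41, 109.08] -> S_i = 8.37*(-1.90)^i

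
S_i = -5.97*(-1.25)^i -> [-5.97, 7.46, -9.33, 11.66, -14.58]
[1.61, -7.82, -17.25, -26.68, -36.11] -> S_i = 1.61 + -9.43*i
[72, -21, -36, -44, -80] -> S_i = Random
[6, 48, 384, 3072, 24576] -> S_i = 6*8^i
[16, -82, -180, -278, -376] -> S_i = 16 + -98*i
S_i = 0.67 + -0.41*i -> [0.67, 0.26, -0.15, -0.56, -0.97]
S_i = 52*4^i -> [52, 208, 832, 3328, 13312]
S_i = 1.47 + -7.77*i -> [1.47, -6.3, -14.07, -21.84, -29.61]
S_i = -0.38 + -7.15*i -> [-0.38, -7.53, -14.68, -21.83, -28.98]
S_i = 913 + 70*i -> [913, 983, 1053, 1123, 1193]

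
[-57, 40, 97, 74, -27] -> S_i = Random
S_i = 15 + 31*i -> [15, 46, 77, 108, 139]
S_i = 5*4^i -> [5, 20, 80, 320, 1280]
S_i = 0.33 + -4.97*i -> [0.33, -4.64, -9.61, -14.58, -19.55]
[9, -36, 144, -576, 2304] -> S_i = 9*-4^i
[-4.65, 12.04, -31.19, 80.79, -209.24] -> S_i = -4.65*(-2.59)^i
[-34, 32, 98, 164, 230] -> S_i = -34 + 66*i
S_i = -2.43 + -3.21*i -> [-2.43, -5.64, -8.85, -12.06, -15.27]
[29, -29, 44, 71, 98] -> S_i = Random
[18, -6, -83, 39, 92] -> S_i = Random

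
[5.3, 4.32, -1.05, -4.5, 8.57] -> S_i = Random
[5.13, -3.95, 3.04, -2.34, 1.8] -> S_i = 5.13*(-0.77)^i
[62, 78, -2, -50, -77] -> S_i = Random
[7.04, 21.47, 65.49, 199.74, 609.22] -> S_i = 7.04*3.05^i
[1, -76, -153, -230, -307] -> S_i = 1 + -77*i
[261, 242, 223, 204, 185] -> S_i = 261 + -19*i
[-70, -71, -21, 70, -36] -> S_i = Random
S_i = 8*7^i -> [8, 56, 392, 2744, 19208]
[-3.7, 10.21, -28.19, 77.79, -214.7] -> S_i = -3.70*(-2.76)^i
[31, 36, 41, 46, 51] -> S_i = 31 + 5*i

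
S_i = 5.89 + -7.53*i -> [5.89, -1.64, -9.17, -16.7, -24.23]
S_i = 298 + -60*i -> [298, 238, 178, 118, 58]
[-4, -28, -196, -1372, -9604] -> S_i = -4*7^i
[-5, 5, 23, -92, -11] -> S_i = Random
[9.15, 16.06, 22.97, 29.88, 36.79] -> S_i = 9.15 + 6.91*i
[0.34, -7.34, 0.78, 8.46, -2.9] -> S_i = Random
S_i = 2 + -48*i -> [2, -46, -94, -142, -190]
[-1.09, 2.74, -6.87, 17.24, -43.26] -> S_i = -1.09*(-2.51)^i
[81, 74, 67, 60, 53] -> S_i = 81 + -7*i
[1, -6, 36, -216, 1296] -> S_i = 1*-6^i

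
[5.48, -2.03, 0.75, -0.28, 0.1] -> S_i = 5.48*(-0.37)^i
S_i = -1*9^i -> [-1, -9, -81, -729, -6561]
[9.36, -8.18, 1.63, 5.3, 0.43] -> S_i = Random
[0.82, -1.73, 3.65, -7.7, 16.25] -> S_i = 0.82*(-2.11)^i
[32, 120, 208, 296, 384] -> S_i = 32 + 88*i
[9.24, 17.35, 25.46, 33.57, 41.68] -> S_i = 9.24 + 8.11*i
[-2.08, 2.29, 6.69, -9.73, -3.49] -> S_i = Random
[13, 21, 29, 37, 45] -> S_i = 13 + 8*i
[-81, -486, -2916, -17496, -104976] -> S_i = -81*6^i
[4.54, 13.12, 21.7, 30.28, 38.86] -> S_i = 4.54 + 8.58*i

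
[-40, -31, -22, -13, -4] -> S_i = -40 + 9*i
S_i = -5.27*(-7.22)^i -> [-5.27, 38.05, -274.72, 1983.45, -14320.54]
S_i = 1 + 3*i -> [1, 4, 7, 10, 13]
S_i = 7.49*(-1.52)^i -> [7.49, -11.38, 17.3, -26.3, 39.98]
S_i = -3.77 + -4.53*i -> [-3.77, -8.3, -12.83, -17.36, -21.89]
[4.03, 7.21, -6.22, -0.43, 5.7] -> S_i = Random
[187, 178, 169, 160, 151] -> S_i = 187 + -9*i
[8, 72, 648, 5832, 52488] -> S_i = 8*9^i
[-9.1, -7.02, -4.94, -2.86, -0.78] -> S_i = -9.10 + 2.08*i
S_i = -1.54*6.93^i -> [-1.54, -10.67, -73.96, -512.53, -3551.84]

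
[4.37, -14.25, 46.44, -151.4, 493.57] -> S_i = 4.37*(-3.26)^i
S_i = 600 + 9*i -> [600, 609, 618, 627, 636]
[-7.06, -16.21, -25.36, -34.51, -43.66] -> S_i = -7.06 + -9.15*i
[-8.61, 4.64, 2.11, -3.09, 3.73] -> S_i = Random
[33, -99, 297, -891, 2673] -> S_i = 33*-3^i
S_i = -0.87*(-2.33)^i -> [-0.87, 2.03, -4.72, 11.0, -25.64]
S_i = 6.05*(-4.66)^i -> [6.05, -28.19, 131.38, -612.23, 2852.98]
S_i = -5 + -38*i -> [-5, -43, -81, -119, -157]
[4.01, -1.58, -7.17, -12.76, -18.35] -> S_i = 4.01 + -5.59*i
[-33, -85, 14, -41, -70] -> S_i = Random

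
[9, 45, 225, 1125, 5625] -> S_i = 9*5^i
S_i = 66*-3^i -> [66, -198, 594, -1782, 5346]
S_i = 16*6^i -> [16, 96, 576, 3456, 20736]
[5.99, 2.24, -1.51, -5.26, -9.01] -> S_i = 5.99 + -3.75*i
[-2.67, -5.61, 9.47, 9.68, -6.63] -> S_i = Random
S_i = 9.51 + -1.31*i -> [9.51, 8.2, 6.89, 5.58, 4.27]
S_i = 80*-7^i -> [80, -560, 3920, -27440, 192080]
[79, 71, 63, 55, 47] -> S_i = 79 + -8*i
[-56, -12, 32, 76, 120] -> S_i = -56 + 44*i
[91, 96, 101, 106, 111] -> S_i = 91 + 5*i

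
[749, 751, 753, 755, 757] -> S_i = 749 + 2*i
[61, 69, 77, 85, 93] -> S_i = 61 + 8*i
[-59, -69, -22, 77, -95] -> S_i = Random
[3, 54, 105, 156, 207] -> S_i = 3 + 51*i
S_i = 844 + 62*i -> [844, 906, 968, 1030, 1092]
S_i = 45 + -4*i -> [45, 41, 37, 33, 29]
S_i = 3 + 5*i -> [3, 8, 13, 18, 23]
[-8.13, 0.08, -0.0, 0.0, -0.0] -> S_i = -8.13*(-0.01)^i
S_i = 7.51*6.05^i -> [7.51, 45.44, 274.88, 1663.05, 10061.47]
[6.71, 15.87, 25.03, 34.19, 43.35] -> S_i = 6.71 + 9.16*i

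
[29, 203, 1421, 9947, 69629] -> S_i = 29*7^i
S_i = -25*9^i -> [-25, -225, -2025, -18225, -164025]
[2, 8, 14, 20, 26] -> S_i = 2 + 6*i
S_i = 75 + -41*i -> [75, 34, -7, -48, -89]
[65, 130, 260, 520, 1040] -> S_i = 65*2^i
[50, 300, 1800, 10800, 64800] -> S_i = 50*6^i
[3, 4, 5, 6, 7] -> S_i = 3 + 1*i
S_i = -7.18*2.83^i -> [-7.18, -20.32, -57.5, -162.74, -460.54]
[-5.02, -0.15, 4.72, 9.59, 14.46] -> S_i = -5.02 + 4.87*i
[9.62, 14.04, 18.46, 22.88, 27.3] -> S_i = 9.62 + 4.42*i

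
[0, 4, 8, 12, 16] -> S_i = 0 + 4*i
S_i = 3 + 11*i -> [3, 14, 25, 36, 47]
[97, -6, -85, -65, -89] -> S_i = Random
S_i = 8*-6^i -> [8, -48, 288, -1728, 10368]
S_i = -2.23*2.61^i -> [-2.23, -5.82, -15.19, -39.65, -103.48]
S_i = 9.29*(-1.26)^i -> [9.29, -11.71, 14.75, -18.58, 23.42]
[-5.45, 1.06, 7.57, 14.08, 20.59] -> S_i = -5.45 + 6.51*i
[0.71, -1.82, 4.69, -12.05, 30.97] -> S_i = 0.71*(-2.57)^i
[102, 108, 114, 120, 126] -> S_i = 102 + 6*i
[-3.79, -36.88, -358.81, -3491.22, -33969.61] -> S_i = -3.79*9.73^i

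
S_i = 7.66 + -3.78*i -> [7.66, 3.88, 0.1, -3.68, -7.46]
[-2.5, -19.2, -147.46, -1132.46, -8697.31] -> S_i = -2.50*7.68^i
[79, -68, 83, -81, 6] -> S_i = Random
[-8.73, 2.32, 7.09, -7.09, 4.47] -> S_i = Random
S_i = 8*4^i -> [8, 32, 128, 512, 2048]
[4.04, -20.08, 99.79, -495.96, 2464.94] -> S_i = 4.04*(-4.97)^i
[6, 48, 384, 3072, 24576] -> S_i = 6*8^i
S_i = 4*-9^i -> [4, -36, 324, -2916, 26244]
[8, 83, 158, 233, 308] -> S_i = 8 + 75*i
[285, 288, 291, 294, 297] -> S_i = 285 + 3*i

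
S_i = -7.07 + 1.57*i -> [-7.07, -5.5, -3.93, -2.36, -0.79]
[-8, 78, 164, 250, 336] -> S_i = -8 + 86*i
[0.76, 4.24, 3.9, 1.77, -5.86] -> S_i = Random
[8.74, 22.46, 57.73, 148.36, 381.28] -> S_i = 8.74*2.57^i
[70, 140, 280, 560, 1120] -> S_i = 70*2^i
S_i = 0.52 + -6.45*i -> [0.52, -5.93, -12.38, -18.83, -25.28]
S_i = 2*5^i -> [2, 10, 50, 250, 1250]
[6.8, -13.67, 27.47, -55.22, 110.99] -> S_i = 6.80*(-2.01)^i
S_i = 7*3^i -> [7, 21, 63, 189, 567]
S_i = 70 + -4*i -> [70, 66, 62, 58, 54]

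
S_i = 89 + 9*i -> [89, 98, 107, 116, 125]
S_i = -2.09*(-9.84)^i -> [-2.09, 20.57, -202.37, 1991.28, -19594.16]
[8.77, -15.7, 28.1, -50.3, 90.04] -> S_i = 8.77*(-1.79)^i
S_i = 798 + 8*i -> [798, 806, 814, 822, 830]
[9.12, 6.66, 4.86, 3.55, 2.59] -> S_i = 9.12*0.73^i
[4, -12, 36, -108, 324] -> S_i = 4*-3^i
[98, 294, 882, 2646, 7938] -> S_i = 98*3^i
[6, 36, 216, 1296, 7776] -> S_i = 6*6^i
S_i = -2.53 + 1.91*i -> [-2.53, -0.62, 1.29, 3.2, 5.11]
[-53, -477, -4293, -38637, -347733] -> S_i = -53*9^i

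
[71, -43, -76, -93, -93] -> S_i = Random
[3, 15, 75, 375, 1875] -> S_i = 3*5^i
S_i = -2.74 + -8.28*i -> [-2.74, -11.02, -19.3, -27.58, -35.86]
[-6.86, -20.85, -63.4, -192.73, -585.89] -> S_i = -6.86*3.04^i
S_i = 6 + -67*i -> [6, -61, -128, -195, -262]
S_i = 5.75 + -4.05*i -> [5.75, 1.7, -2.35, -6.4, -10.45]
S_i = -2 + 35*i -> [-2, 33, 68, 103, 138]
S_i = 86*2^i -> [86, 172, 344, 688, 1376]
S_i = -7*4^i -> [-7, -28, -112, -448, -1792]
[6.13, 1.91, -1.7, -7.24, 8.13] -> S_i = Random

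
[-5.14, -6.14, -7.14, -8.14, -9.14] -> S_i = -5.14 + -1.00*i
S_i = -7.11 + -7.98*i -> [-7.11, -15.09, -23.07, -31.05, -39.03]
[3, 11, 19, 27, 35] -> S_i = 3 + 8*i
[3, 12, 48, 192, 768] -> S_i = 3*4^i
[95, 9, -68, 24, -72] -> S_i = Random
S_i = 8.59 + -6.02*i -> [8.59, 2.57, -3.45, -9.47, -15.49]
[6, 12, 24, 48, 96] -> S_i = 6*2^i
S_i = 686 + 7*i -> [686, 693, 700, 707, 714]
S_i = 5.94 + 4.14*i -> [5.94, 10.08, 14.22, 18.36, 22.5]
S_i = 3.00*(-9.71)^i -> [3.0, -29.13, 282.85, -2746.5, 26668.47]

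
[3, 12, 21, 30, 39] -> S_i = 3 + 9*i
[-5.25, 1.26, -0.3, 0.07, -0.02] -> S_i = -5.25*(-0.24)^i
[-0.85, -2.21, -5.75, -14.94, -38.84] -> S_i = -0.85*2.60^i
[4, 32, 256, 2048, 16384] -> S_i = 4*8^i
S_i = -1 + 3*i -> [-1, 2, 5, 8, 11]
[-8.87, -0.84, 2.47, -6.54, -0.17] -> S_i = Random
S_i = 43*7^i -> [43, 301, 2107, 14749, 103243]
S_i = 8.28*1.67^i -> [8.28, 13.83, 23.09, 38.56, 64.4]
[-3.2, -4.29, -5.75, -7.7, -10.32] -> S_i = -3.20*1.34^i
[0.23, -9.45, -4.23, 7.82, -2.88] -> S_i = Random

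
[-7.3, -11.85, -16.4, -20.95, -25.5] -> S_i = -7.30 + -4.55*i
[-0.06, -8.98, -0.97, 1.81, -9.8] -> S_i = Random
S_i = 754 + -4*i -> [754, 750, 746, 742, 738]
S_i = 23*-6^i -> [23, -138, 828, -4968, 29808]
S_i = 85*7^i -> [85, 595, 4165, 29155, 204085]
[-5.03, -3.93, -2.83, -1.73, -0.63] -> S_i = -5.03 + 1.10*i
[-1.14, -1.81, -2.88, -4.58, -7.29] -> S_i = -1.14*1.59^i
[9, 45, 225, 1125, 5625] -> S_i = 9*5^i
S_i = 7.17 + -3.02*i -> [7.17, 4.15, 1.13, -1.89, -4.91]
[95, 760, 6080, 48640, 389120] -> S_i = 95*8^i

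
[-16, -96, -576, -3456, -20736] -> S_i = -16*6^i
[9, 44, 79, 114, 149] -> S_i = 9 + 35*i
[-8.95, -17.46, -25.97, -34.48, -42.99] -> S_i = -8.95 + -8.51*i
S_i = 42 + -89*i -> [42, -47, -136, -225, -314]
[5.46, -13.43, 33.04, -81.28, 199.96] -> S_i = 5.46*(-2.46)^i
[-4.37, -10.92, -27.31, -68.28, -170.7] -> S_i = -4.37*2.50^i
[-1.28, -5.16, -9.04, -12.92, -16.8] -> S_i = -1.28 + -3.88*i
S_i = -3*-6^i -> [-3, 18, -108, 648, -3888]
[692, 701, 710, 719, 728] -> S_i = 692 + 9*i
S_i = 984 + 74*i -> [984, 1058, 1132, 1206, 1280]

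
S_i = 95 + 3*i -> [95, 98, 101, 104, 107]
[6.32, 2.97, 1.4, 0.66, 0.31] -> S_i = 6.32*0.47^i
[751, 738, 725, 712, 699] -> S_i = 751 + -13*i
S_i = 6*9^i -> [6, 54, 486, 4374, 39366]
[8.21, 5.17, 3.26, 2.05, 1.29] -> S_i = 8.21*0.63^i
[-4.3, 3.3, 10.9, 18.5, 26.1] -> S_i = -4.30 + 7.60*i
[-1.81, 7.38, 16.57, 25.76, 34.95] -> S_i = -1.81 + 9.19*i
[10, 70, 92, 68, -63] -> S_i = Random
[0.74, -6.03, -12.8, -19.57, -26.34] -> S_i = 0.74 + -6.77*i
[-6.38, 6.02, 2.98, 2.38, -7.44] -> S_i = Random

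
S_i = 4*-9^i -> [4, -36, 324, -2916, 26244]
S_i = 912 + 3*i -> [912, 915, 918, 921, 924]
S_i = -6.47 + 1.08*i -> [-6.47, -5.39, -4.31, -3.23, -2.15]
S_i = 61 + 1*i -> [61, 62, 63, 64, 65]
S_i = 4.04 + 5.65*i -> [4.04, 9.69, 15.34, 20.99, 26.64]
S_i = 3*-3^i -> [3, -9, 27, -81, 243]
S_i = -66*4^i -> [-66, -264, -1056, -4224, -16896]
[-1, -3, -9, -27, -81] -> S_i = -1*3^i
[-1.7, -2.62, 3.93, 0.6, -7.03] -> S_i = Random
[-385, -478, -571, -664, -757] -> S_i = -385 + -93*i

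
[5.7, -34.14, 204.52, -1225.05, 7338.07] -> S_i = 5.70*(-5.99)^i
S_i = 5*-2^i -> [5, -10, 20, -40, 80]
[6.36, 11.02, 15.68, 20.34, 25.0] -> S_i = 6.36 + 4.66*i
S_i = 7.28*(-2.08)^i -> [7.28, -15.14, 31.5, -65.51, 136.27]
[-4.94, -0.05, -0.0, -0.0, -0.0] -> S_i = -4.94*0.01^i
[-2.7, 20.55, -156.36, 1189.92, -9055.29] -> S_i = -2.70*(-7.61)^i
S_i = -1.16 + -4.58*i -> [-1.16, -5.74, -10.32, -14.9, -19.48]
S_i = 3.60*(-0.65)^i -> [3.6, -2.34, 1.52, -0.99, 0.64]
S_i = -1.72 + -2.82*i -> [-1.72, -4.54, -7.36, -10.18, -13.0]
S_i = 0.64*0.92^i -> [0.64, 0.59, 0.54, 0.5, 0.46]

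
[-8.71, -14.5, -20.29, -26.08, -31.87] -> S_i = -8.71 + -5.79*i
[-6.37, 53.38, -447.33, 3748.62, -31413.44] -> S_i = -6.37*(-8.38)^i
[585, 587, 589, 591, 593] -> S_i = 585 + 2*i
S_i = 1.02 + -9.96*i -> [1.02, -8.94, -18.9, -28.86, -38.82]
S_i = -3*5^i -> [-3, -15, -75, -375, -1875]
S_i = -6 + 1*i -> [-6, -5, -4, -3, -2]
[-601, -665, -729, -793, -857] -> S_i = -601 + -64*i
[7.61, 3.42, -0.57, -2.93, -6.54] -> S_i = Random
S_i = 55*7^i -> [55, 385, 2695, 18865, 132055]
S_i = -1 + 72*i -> [-1, 71, 143, 215, 287]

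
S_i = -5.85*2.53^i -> [-5.85, -14.8, -37.45, -94.74, -239.68]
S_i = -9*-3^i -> [-9, 27, -81, 243, -729]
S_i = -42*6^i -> [-42, -252, -1512, -9072, -54432]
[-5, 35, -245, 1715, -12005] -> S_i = -5*-7^i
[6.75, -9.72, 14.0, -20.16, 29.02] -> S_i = 6.75*(-1.44)^i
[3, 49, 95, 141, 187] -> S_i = 3 + 46*i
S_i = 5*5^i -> [5, 25, 125, 625, 3125]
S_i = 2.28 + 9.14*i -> [2.28, 11.42, 20.56, 29.7, 38.84]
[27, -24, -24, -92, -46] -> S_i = Random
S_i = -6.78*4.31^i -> [-6.78, -29.22, -125.95, -542.83, -2339.58]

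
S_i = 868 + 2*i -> [868, 870, 872, 874, 876]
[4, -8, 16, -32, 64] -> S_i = 4*-2^i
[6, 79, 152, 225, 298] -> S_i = 6 + 73*i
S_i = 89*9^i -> [89, 801, 7209, 64881, 583929]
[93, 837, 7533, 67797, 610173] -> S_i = 93*9^i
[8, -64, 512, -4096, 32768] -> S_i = 8*-8^i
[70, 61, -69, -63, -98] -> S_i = Random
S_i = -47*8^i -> [-47, -376, -3008, -24064, -192512]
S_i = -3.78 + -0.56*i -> [-3.78, -4.34, -4.9, -5.46, -6.02]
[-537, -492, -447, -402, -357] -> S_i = -537 + 45*i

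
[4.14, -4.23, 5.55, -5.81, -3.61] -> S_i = Random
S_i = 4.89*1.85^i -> [4.89, 9.05, 16.74, 30.96, 57.28]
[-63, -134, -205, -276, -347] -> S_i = -63 + -71*i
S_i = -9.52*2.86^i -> [-9.52, -27.23, -77.87, -222.71, -636.94]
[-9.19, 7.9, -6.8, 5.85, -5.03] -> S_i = -9.19*(-0.86)^i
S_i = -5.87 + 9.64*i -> [-5.87, 3.77, 13.41, 23.05, 32.69]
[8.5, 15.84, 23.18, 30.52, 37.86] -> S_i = 8.50 + 7.34*i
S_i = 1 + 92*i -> [1, 93, 185, 277, 369]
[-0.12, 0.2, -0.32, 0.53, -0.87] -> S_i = -0.12*(-1.64)^i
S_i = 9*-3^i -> [9, -27, 81, -243, 729]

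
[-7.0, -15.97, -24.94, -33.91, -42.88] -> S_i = -7.00 + -8.97*i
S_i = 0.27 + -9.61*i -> [0.27, -9.34, -18.95, -28.56, -38.17]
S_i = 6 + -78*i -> [6, -72, -150, -228, -306]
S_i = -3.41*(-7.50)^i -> [-3.41, 25.58, -191.81, 1438.59, -10789.45]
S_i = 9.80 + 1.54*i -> [9.8, 11.34, 12.88, 14.42, 15.96]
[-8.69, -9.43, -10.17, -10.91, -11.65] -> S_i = -8.69 + -0.74*i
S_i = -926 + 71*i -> [-926, -855, -784, -713, -642]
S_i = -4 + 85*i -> [-4, 81, 166, 251, 336]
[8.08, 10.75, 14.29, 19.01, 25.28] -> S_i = 8.08*1.33^i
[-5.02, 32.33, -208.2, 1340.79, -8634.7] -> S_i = -5.02*(-6.44)^i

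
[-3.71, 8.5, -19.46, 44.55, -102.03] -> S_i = -3.71*(-2.29)^i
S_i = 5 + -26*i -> [5, -21, -47, -73, -99]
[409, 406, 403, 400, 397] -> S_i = 409 + -3*i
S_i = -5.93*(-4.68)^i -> [-5.93, 27.75, -129.88, 607.84, -2844.71]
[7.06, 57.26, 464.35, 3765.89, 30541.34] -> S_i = 7.06*8.11^i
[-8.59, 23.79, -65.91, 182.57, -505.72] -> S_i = -8.59*(-2.77)^i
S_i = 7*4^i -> [7, 28, 112, 448, 1792]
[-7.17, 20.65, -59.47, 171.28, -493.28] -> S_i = -7.17*(-2.88)^i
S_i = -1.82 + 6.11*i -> [-1.82, 4.29, 10.4, 16.51, 22.62]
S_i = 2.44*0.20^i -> [2.44, 0.49, 0.1, 0.02, 0.0]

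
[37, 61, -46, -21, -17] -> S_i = Random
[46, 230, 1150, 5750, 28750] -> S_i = 46*5^i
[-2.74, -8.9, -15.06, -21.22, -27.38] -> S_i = -2.74 + -6.16*i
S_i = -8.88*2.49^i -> [-8.88, -22.11, -55.06, -137.09, -341.36]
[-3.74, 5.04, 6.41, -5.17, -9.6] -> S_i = Random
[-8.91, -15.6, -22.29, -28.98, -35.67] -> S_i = -8.91 + -6.69*i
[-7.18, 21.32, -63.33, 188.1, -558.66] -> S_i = -7.18*(-2.97)^i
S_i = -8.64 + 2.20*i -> [-8.64, -6.44, -4.24, -2.04, 0.16]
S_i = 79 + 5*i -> [79, 84, 89, 94, 99]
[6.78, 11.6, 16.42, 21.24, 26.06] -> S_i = 6.78 + 4.82*i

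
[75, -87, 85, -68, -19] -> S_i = Random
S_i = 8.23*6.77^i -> [8.23, 55.72, 377.2, 2553.68, 17288.39]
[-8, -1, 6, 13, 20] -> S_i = -8 + 7*i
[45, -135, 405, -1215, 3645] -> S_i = 45*-3^i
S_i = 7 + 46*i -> [7, 53, 99, 145, 191]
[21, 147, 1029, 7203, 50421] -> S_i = 21*7^i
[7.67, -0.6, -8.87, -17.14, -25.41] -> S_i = 7.67 + -8.27*i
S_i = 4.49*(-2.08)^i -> [4.49, -9.34, 19.43, -40.41, 84.04]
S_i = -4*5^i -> [-4, -20, -100, -500, -2500]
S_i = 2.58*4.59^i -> [2.58, 11.84, 54.36, 249.49, 1145.17]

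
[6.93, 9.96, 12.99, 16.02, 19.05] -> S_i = 6.93 + 3.03*i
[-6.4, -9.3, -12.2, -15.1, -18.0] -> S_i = -6.40 + -2.90*i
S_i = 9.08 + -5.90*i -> [9.08, 3.18, -2.72, -8.62, -14.52]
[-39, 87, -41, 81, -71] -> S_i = Random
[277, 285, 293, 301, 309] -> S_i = 277 + 8*i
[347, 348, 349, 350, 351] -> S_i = 347 + 1*i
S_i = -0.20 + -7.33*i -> [-0.2, -7.53, -14.86, -22.19, -29.52]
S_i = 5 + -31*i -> [5, -26, -57, -88, -119]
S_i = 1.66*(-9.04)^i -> [1.66, -15.01, 135.66, -1226.35, 11086.18]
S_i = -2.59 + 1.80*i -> [-2.59, -0.79, 1.01, 2.81, 4.61]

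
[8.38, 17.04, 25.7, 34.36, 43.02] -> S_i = 8.38 + 8.66*i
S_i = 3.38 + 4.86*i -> [3.38, 8.24, 13.1, 17.96, 22.82]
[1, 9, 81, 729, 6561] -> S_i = 1*9^i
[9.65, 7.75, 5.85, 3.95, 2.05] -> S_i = 9.65 + -1.90*i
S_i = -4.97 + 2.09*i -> [-4.97, -2.88, -0.79, 1.3, 3.39]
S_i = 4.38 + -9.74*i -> [4.38, -5.36, -15.1, -24.84, -34.58]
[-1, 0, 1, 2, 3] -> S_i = -1 + 1*i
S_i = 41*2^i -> [41, 82, 164, 328, 656]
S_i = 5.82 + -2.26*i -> [5.82, 3.56, 1.3, -0.96, -3.22]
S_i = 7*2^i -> [7, 14, 28, 56, 112]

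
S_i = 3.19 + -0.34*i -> [3.19, 2.85, 2.51, 2.17, 1.83]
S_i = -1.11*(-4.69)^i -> [-1.11, 5.21, -24.42, 114.51, -537.05]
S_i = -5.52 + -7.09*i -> [-5.52, -12.61, -19.7, -26.79, -33.88]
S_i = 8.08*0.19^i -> [8.08, 1.54, 0.29, 0.06, 0.01]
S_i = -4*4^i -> [-4, -16, -64, -256, -1024]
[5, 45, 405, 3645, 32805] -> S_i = 5*9^i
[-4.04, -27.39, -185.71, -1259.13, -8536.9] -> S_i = -4.04*6.78^i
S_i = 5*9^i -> [5, 45, 405, 3645, 32805]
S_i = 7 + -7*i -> [7, 0, -7, -14, -21]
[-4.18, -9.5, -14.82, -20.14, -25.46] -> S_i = -4.18 + -5.32*i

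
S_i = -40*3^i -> [-40, -120, -360, -1080, -3240]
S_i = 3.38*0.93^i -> [3.38, 3.14, 2.92, 2.72, 2.53]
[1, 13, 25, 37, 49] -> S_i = 1 + 12*i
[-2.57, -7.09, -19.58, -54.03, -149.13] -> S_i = -2.57*2.76^i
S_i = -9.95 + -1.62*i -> [-9.95, -11.57, -13.19, -14.81, -16.43]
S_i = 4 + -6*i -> [4, -2, -8, -14, -20]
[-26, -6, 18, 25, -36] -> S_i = Random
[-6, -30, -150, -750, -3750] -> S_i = -6*5^i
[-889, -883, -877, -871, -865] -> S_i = -889 + 6*i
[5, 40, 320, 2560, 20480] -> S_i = 5*8^i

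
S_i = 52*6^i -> [52, 312, 1872, 11232, 67392]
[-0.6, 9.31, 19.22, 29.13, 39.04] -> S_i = -0.60 + 9.91*i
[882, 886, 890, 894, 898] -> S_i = 882 + 4*i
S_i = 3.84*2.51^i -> [3.84, 9.64, 24.19, 60.72, 152.41]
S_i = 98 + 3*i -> [98, 101, 104, 107, 110]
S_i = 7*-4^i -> [7, -28, 112, -448, 1792]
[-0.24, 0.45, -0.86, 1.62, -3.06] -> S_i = -0.24*(-1.89)^i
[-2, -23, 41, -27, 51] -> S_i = Random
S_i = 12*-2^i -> [12, -24, 48, -96, 192]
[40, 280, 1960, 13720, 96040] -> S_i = 40*7^i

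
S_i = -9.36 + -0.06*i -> [-9.36, -9.42, -9.48, -9.54, -9.6]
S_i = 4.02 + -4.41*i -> [4.02, -0.39, -4.8, -9.21, -13.62]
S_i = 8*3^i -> [8, 24, 72, 216, 648]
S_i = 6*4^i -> [6, 24, 96, 384, 1536]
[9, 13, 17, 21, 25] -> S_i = 9 + 4*i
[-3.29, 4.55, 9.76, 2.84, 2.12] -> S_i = Random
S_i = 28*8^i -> [28, 224, 1792, 14336, 114688]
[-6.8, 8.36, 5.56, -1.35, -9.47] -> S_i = Random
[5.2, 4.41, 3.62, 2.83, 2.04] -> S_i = 5.20 + -0.79*i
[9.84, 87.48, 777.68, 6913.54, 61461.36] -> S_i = 9.84*8.89^i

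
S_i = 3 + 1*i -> [3, 4, 5, 6, 7]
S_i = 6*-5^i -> [6, -30, 150, -750, 3750]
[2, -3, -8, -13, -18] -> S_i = 2 + -5*i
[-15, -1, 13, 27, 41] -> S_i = -15 + 14*i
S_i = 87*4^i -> [87, 348, 1392, 5568, 22272]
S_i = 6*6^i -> [6, 36, 216, 1296, 7776]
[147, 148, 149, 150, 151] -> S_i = 147 + 1*i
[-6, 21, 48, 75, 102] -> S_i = -6 + 27*i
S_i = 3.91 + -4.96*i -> [3.91, -1.05, -6.01, -10.97, -15.93]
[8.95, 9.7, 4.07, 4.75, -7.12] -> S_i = Random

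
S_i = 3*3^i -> [3, 9, 27, 81, 243]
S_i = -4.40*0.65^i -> [-4.4, -2.86, -1.86, -1.21, -0.79]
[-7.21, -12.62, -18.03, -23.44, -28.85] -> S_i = -7.21 + -5.41*i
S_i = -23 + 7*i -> [-23, -16, -9, -2, 5]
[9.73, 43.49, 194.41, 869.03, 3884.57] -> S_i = 9.73*4.47^i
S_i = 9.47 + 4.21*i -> [9.47, 13.68, 17.89, 22.1, 26.31]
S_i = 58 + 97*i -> [58, 155, 252, 349, 446]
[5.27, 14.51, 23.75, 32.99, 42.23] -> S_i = 5.27 + 9.24*i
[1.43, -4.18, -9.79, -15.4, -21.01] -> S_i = 1.43 + -5.61*i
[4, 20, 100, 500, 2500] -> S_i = 4*5^i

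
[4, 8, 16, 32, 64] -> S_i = 4*2^i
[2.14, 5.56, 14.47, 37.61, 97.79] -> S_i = 2.14*2.60^i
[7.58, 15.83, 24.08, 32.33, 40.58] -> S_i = 7.58 + 8.25*i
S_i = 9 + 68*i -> [9, 77, 145, 213, 281]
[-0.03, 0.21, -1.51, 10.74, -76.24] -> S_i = -0.03*(-7.10)^i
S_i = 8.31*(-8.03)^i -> [8.31, -66.73, 535.84, -4302.77, 34551.21]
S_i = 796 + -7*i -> [796, 789, 782, 775, 768]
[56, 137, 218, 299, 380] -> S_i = 56 + 81*i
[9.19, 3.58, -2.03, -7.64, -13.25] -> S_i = 9.19 + -5.61*i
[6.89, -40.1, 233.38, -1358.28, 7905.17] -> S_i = 6.89*(-5.82)^i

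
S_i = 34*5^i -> [34, 170, 850, 4250, 21250]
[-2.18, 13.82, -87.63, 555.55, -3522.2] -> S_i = -2.18*(-6.34)^i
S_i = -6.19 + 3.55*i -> [-6.19, -2.64, 0.91, 4.46, 8.01]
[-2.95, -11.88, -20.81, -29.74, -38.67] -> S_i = -2.95 + -8.93*i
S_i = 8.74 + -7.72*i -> [8.74, 1.02, -6.7, -14.42, -22.14]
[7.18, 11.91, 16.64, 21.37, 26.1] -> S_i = 7.18 + 4.73*i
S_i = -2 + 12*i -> [-2, 10, 22, 34, 46]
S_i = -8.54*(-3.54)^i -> [-8.54, 30.23, -107.02, 378.85, -1341.13]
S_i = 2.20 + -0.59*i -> [2.2, 1.61, 1.02, 0.43, -0.16]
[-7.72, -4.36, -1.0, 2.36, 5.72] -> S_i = -7.72 + 3.36*i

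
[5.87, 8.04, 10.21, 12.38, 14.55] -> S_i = 5.87 + 2.17*i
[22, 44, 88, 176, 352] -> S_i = 22*2^i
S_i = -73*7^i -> [-73, -511, -3577, -25039, -175273]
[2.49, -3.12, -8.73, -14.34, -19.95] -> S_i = 2.49 + -5.61*i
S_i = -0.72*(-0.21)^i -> [-0.72, 0.15, -0.03, 0.01, -0.0]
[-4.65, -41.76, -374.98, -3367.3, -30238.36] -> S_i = -4.65*8.98^i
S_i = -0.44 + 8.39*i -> [-0.44, 7.95, 16.34, 24.73, 33.12]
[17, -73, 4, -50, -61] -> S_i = Random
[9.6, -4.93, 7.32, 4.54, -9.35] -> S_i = Random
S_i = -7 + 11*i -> [-7, 4, 15, 26, 37]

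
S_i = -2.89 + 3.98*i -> [-2.89, 1.09, 5.07, 9.05, 13.03]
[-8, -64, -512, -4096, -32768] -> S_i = -8*8^i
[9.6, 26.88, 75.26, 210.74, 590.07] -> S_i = 9.60*2.80^i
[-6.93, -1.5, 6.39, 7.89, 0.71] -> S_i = Random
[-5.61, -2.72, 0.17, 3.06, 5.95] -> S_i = -5.61 + 2.89*i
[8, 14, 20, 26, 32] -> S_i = 8 + 6*i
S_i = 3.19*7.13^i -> [3.19, 22.74, 162.17, 1156.27, 8244.21]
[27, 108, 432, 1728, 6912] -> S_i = 27*4^i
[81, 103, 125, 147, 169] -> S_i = 81 + 22*i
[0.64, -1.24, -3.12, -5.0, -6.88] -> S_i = 0.64 + -1.88*i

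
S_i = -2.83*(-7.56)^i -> [-2.83, 21.39, -161.74, 1222.79, -9244.29]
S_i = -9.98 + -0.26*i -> [-9.98, -10.24, -10.5, -10.76, -11.02]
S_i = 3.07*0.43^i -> [3.07, 1.32, 0.57, 0.24, 0.1]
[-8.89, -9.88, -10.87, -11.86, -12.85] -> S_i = -8.89 + -0.99*i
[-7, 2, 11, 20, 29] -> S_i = -7 + 9*i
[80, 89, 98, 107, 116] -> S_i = 80 + 9*i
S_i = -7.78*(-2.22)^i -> [-7.78, 17.27, -38.34, 85.12, -188.97]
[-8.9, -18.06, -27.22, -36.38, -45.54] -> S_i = -8.90 + -9.16*i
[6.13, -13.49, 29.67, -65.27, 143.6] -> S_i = 6.13*(-2.20)^i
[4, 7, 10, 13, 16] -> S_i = 4 + 3*i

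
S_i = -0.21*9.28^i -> [-0.21, -1.95, -18.08, -167.83, -1557.44]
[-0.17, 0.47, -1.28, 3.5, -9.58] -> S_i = -0.17*(-2.74)^i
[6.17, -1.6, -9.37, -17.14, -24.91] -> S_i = 6.17 + -7.77*i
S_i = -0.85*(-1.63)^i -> [-0.85, 1.39, -2.26, 3.68, -6.0]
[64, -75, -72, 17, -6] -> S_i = Random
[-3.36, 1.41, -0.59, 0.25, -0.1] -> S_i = -3.36*(-0.42)^i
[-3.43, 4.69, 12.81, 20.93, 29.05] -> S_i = -3.43 + 8.12*i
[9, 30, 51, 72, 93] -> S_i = 9 + 21*i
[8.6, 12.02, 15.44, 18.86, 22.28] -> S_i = 8.60 + 3.42*i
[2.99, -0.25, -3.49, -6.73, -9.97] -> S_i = 2.99 + -3.24*i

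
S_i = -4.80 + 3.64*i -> [-4.8, -1.16, 2.48, 6.12, 9.76]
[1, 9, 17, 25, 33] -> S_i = 1 + 8*i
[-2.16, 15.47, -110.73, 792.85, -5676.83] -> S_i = -2.16*(-7.16)^i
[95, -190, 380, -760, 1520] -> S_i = 95*-2^i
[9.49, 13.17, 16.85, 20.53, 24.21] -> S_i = 9.49 + 3.68*i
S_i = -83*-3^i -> [-83, 249, -747, 2241, -6723]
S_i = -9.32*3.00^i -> [-9.32, -27.96, -83.88, -251.64, -754.92]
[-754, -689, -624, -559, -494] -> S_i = -754 + 65*i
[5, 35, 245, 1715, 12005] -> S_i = 5*7^i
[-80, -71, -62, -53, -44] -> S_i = -80 + 9*i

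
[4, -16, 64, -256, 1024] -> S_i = 4*-4^i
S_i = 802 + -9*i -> [802, 793, 784, 775, 766]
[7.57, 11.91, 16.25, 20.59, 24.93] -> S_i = 7.57 + 4.34*i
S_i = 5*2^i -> [5, 10, 20, 40, 80]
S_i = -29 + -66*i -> [-29, -95, -161, -227, -293]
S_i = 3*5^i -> [3, 15, 75, 375, 1875]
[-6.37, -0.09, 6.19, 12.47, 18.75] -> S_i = -6.37 + 6.28*i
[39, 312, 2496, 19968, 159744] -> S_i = 39*8^i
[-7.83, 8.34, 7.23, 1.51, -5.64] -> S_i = Random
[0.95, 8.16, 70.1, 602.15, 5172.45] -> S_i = 0.95*8.59^i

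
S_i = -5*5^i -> [-5, -25, -125, -625, -3125]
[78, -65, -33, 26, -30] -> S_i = Random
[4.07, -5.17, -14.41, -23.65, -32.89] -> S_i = 4.07 + -9.24*i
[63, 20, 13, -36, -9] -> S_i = Random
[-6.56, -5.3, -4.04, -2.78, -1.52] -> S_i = -6.56 + 1.26*i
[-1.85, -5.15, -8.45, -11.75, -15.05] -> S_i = -1.85 + -3.30*i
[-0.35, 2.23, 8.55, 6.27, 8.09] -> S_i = Random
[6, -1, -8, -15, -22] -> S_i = 6 + -7*i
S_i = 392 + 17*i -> [392, 409, 426, 443, 460]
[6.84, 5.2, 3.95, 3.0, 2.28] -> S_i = 6.84*0.76^i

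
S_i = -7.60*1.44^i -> [-7.6, -10.94, -15.76, -22.69, -32.68]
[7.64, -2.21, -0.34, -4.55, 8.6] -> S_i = Random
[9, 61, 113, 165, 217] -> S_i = 9 + 52*i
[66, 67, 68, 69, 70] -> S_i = 66 + 1*i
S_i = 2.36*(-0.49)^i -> [2.36, -1.16, 0.57, -0.28, 0.14]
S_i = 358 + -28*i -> [358, 330, 302, 274, 246]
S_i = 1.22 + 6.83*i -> [1.22, 8.05, 14.88, 21.71, 28.54]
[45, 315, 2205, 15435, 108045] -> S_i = 45*7^i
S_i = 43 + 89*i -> [43, 132, 221, 310, 399]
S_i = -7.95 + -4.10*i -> [-7.95, -12.05, -16.15, -20.25, -24.35]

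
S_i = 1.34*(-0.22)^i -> [1.34, -0.29, 0.06, -0.01, 0.0]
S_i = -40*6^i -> [-40, -240, -1440, -8640, -51840]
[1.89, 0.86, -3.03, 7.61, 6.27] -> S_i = Random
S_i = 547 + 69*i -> [547, 616, 685, 754, 823]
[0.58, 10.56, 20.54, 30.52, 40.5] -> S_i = 0.58 + 9.98*i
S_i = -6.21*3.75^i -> [-6.21, -23.29, -87.33, -327.48, -1228.05]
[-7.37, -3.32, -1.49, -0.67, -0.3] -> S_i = -7.37*0.45^i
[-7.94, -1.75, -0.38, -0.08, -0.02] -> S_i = -7.94*0.22^i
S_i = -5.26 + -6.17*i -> [-5.26, -11.43, -17.6, -23.77, -29.94]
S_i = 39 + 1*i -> [39, 40, 41, 42, 43]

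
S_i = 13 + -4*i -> [13, 9, 5, 1, -3]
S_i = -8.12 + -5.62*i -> [-8.12, -13.74, -19.36, -24.98, -30.6]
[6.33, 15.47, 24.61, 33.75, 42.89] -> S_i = 6.33 + 9.14*i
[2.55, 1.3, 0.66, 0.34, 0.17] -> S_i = 2.55*0.51^i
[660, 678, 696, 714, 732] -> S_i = 660 + 18*i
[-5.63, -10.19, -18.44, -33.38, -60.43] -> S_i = -5.63*1.81^i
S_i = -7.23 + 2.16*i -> [-7.23, -5.07, -2.91, -0.75, 1.41]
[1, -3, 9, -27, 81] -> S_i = 1*-3^i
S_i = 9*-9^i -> [9, -81, 729, -6561, 59049]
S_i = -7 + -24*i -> [-7, -31, -55, -79, -103]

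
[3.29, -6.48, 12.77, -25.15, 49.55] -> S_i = 3.29*(-1.97)^i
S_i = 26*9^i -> [26, 234, 2106, 18954, 170586]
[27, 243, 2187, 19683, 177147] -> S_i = 27*9^i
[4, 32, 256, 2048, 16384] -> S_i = 4*8^i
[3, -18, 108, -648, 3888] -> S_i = 3*-6^i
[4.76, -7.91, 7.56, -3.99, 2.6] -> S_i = Random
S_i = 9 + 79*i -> [9, 88, 167, 246, 325]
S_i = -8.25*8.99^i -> [-8.25, -74.17, -666.77, -5994.22, -53888.08]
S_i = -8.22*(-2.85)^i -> [-8.22, 23.43, -66.77, 190.29, -542.31]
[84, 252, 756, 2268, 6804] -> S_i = 84*3^i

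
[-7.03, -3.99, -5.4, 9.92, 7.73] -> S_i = Random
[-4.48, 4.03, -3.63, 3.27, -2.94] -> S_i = -4.48*(-0.90)^i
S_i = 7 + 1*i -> [7, 8, 9, 10, 11]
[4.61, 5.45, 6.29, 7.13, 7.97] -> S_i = 4.61 + 0.84*i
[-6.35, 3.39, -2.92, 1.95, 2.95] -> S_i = Random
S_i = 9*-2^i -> [9, -18, 36, -72, 144]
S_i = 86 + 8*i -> [86, 94, 102, 110, 118]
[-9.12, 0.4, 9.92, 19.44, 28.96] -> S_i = -9.12 + 9.52*i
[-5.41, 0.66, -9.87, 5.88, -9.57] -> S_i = Random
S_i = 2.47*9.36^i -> [2.47, 23.12, 216.4, 2025.46, 18958.34]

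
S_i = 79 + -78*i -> [79, 1, -77, -155, -233]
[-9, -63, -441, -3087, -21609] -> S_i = -9*7^i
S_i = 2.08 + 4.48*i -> [2.08, 6.56, 11.04, 15.52, 20.0]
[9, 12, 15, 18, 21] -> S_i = 9 + 3*i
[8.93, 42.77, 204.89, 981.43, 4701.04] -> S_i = 8.93*4.79^i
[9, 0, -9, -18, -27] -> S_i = 9 + -9*i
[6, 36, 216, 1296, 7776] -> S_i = 6*6^i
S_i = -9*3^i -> [-9, -27, -81, -243, -729]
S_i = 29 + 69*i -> [29, 98, 167, 236, 305]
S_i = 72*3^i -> [72, 216, 648, 1944, 5832]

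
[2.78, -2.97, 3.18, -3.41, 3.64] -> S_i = 2.78*(-1.07)^i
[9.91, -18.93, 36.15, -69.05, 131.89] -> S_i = 9.91*(-1.91)^i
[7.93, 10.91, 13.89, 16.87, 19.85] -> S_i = 7.93 + 2.98*i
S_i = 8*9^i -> [8, 72, 648, 5832, 52488]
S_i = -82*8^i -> [-82, -656, -5248, -41984, -335872]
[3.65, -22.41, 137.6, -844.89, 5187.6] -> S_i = 3.65*(-6.14)^i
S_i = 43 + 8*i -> [43, 51, 59, 67, 75]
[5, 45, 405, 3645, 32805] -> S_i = 5*9^i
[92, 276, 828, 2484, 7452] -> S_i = 92*3^i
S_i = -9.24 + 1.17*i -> [-9.24, -8.07, -6.9, -5.73, -4.56]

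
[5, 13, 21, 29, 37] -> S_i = 5 + 8*i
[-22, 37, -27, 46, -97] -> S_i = Random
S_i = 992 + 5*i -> [992, 997, 1002, 1007, 1012]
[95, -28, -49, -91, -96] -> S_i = Random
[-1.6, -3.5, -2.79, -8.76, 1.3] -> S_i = Random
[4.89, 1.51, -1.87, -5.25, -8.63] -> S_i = 4.89 + -3.38*i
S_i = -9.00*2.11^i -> [-9.0, -18.99, -40.07, -84.55, -178.39]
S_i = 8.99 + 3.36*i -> [8.99, 12.35, 15.71, 19.07, 22.43]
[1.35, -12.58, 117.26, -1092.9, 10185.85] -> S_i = 1.35*(-9.32)^i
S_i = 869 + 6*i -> [869, 875, 881, 887, 893]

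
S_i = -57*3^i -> [-57, -171, -513, -1539, -4617]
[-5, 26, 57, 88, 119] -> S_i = -5 + 31*i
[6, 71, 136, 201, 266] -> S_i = 6 + 65*i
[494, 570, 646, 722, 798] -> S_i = 494 + 76*i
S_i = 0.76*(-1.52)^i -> [0.76, -1.16, 1.76, -2.67, 4.06]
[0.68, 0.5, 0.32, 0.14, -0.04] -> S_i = 0.68 + -0.18*i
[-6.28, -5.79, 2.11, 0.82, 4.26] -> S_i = Random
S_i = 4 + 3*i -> [4, 7, 10, 13, 16]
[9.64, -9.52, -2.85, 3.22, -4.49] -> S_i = Random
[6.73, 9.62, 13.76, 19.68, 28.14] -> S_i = 6.73*1.43^i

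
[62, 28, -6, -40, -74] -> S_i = 62 + -34*i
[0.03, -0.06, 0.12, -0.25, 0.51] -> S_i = 0.03*(-2.03)^i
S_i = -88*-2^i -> [-88, 176, -352, 704, -1408]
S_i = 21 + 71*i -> [21, 92, 163, 234, 305]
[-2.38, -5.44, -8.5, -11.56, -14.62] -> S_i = -2.38 + -3.06*i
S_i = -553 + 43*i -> [-553, -510, -467, -424, -381]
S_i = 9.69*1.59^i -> [9.69, 15.41, 24.5, 38.95, 61.93]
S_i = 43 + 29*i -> [43, 72, 101, 130, 159]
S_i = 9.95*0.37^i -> [9.95, 3.68, 1.36, 0.5, 0.19]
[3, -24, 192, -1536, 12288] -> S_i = 3*-8^i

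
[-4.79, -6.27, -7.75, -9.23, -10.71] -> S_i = -4.79 + -1.48*i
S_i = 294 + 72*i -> [294, 366, 438, 510, 582]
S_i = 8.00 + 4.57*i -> [8.0, 12.57, 17.14, 21.71, 26.28]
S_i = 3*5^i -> [3, 15, 75, 375, 1875]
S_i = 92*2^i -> [92, 184, 368, 736, 1472]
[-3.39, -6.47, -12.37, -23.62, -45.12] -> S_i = -3.39*1.91^i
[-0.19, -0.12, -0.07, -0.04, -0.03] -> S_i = -0.19*0.61^i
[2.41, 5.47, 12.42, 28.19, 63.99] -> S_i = 2.41*2.27^i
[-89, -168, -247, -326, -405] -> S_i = -89 + -79*i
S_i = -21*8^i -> [-21, -168, -1344, -10752, -86016]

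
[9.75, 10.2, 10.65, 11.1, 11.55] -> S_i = 9.75 + 0.45*i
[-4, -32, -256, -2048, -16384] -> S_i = -4*8^i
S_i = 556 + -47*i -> [556, 509, 462, 415, 368]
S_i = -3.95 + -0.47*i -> [-3.95, -4.42, -4.89, -5.36, -5.83]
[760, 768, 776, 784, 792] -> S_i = 760 + 8*i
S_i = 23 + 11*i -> [23, 34, 45, 56, 67]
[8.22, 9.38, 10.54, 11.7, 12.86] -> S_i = 8.22 + 1.16*i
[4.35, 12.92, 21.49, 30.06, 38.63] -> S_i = 4.35 + 8.57*i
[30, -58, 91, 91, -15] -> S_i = Random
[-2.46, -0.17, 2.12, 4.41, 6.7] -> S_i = -2.46 + 2.29*i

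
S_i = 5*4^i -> [5, 20, 80, 320, 1280]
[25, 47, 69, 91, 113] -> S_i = 25 + 22*i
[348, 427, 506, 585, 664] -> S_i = 348 + 79*i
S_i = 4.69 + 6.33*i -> [4.69, 11.02, 17.35, 23.68, 30.01]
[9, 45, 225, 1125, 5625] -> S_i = 9*5^i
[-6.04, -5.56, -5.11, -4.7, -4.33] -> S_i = -6.04*0.92^i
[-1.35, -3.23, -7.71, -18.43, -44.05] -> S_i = -1.35*2.39^i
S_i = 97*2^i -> [97, 194, 388, 776, 1552]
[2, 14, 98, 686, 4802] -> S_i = 2*7^i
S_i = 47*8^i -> [47, 376, 3008, 24064, 192512]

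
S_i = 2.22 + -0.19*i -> [2.22, 2.03, 1.84, 1.65, 1.46]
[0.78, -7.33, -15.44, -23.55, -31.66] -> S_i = 0.78 + -8.11*i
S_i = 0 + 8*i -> [0, 8, 16, 24, 32]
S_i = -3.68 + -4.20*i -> [-3.68, -7.88, -12.08, -16.28, -20.48]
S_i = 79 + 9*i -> [79, 88, 97, 106, 115]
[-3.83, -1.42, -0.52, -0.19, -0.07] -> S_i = -3.83*0.37^i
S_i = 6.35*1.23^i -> [6.35, 7.81, 9.61, 11.82, 14.53]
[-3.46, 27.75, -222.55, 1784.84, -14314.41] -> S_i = -3.46*(-8.02)^i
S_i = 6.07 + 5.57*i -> [6.07, 11.64, 17.21, 22.78, 28.35]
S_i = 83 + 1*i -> [83, 84, 85, 86, 87]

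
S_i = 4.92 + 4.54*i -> [4.92, 9.46, 14.0, 18.54, 23.08]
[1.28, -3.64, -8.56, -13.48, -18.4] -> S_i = 1.28 + -4.92*i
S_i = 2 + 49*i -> [2, 51, 100, 149, 198]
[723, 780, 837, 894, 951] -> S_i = 723 + 57*i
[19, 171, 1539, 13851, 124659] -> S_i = 19*9^i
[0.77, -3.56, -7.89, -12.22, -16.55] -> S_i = 0.77 + -4.33*i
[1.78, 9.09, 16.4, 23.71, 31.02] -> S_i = 1.78 + 7.31*i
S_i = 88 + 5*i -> [88, 93, 98, 103, 108]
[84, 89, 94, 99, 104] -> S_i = 84 + 5*i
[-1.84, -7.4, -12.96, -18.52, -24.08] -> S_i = -1.84 + -5.56*i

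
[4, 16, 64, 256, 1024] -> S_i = 4*4^i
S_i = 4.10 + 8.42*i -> [4.1, 12.52, 20.94, 29.36, 37.78]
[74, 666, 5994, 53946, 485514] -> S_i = 74*9^i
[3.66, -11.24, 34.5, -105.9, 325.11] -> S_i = 3.66*(-3.07)^i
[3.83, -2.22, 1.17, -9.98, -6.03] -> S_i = Random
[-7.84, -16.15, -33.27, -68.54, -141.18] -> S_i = -7.84*2.06^i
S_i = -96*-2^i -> [-96, 192, -384, 768, -1536]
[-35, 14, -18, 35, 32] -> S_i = Random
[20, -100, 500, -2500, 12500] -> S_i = 20*-5^i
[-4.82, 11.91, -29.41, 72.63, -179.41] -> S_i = -4.82*(-2.47)^i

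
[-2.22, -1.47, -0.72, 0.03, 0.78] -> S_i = -2.22 + 0.75*i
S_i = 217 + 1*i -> [217, 218, 219, 220, 221]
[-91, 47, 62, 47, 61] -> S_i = Random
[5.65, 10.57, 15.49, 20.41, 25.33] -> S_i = 5.65 + 4.92*i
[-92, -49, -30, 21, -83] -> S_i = Random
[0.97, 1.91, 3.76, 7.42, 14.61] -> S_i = 0.97*1.97^i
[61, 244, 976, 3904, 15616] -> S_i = 61*4^i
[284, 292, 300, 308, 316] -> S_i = 284 + 8*i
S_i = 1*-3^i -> [1, -3, 9, -27, 81]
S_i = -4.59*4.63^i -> [-4.59, -21.25, -98.4, -455.57, -2109.29]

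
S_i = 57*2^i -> [57, 114, 228, 456, 912]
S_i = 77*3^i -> [77, 231, 693, 2079, 6237]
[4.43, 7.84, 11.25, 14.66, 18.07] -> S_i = 4.43 + 3.41*i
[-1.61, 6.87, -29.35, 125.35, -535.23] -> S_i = -1.61*(-4.27)^i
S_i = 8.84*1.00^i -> [8.84, 8.84, 8.84, 8.84, 8.84]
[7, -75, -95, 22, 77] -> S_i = Random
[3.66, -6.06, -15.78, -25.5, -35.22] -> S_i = 3.66 + -9.72*i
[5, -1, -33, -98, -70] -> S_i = Random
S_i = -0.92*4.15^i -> [-0.92, -3.82, -15.84, -65.76, -272.89]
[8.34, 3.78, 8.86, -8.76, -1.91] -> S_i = Random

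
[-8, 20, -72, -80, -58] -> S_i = Random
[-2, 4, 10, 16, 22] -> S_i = -2 + 6*i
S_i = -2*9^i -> [-2, -18, -162, -1458, -13122]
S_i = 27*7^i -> [27, 189, 1323, 9261, 64827]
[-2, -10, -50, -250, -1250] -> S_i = -2*5^i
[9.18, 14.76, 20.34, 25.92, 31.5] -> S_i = 9.18 + 5.58*i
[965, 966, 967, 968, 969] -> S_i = 965 + 1*i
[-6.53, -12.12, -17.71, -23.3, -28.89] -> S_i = -6.53 + -5.59*i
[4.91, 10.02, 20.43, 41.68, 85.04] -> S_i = 4.91*2.04^i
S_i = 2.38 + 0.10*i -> [2.38, 2.48, 2.58, 2.68, 2.78]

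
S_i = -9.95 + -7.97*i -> [-9.95, -17.92, -25.89, -33.86, -41.83]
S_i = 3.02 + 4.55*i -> [3.02, 7.57, 12.12, 16.67, 21.22]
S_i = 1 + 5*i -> [1, 6, 11, 16, 21]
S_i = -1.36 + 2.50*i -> [-1.36, 1.14, 3.64, 6.14, 8.64]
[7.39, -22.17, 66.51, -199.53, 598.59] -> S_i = 7.39*(-3.00)^i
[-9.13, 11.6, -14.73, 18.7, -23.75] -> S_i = -9.13*(-1.27)^i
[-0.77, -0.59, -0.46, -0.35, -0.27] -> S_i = -0.77*0.77^i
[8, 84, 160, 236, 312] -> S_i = 8 + 76*i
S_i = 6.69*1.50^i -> [6.69, 10.04, 15.05, 22.58, 33.87]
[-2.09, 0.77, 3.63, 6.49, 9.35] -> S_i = -2.09 + 2.86*i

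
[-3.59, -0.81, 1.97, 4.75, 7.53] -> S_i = -3.59 + 2.78*i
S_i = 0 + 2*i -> [0, 2, 4, 6, 8]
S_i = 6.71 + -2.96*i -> [6.71, 3.75, 0.79, -2.17, -5.13]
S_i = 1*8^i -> [1, 8, 64, 512, 4096]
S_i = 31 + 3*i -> [31, 34, 37, 40, 43]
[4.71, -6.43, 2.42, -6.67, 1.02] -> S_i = Random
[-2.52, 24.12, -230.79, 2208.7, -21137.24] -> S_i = -2.52*(-9.57)^i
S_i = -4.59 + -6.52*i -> [-4.59, -11.11, -17.63, -24.15, -30.67]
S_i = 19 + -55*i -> [19, -36, -91, -146, -201]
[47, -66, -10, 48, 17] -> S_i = Random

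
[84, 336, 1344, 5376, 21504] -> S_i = 84*4^i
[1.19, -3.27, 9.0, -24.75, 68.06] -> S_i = 1.19*(-2.75)^i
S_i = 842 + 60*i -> [842, 902, 962, 1022, 1082]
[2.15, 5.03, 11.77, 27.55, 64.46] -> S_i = 2.15*2.34^i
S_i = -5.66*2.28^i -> [-5.66, -12.9, -29.42, -67.08, -152.95]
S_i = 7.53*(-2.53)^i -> [7.53, -19.05, 48.2, -121.94, 308.52]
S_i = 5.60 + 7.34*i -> [5.6, 12.94, 20.28, 27.62, 34.96]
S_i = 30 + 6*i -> [30, 36, 42, 48, 54]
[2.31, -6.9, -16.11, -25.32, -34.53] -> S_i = 2.31 + -9.21*i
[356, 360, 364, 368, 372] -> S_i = 356 + 4*i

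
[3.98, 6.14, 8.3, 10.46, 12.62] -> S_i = 3.98 + 2.16*i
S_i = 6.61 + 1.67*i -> [6.61, 8.28, 9.95, 11.62, 13.29]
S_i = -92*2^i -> [-92, -184, -368, -736, -1472]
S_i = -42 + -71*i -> [-42, -113, -184, -255, -326]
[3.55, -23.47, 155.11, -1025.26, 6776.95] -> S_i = 3.55*(-6.61)^i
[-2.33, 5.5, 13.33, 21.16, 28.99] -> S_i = -2.33 + 7.83*i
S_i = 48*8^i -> [48, 384, 3072, 24576, 196608]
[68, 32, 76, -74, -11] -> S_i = Random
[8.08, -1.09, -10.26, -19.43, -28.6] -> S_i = 8.08 + -9.17*i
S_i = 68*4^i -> [68, 272, 1088, 4352, 17408]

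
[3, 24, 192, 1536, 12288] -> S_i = 3*8^i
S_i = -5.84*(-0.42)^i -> [-5.84, 2.45, -1.03, 0.43, -0.18]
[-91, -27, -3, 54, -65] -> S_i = Random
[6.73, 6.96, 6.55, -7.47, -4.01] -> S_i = Random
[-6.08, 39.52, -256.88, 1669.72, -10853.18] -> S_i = -6.08*(-6.50)^i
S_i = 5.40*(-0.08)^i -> [5.4, -0.43, 0.03, -0.0, 0.0]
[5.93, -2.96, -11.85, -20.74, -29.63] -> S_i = 5.93 + -8.89*i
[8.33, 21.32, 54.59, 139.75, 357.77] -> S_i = 8.33*2.56^i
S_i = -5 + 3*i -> [-5, -2, 1, 4, 7]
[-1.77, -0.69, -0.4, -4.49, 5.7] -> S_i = Random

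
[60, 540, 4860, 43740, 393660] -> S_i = 60*9^i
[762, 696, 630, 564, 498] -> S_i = 762 + -66*i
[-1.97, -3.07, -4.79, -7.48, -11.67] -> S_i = -1.97*1.56^i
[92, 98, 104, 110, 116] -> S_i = 92 + 6*i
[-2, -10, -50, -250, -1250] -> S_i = -2*5^i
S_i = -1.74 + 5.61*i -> [-1.74, 3.87, 9.48, 15.09, 20.7]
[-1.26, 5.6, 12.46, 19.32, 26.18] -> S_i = -1.26 + 6.86*i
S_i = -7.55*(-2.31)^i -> [-7.55, 17.44, -40.29, 93.06, -214.98]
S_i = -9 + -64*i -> [-9, -73, -137, -201, -265]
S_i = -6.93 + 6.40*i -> [-6.93, -0.53, 5.87, 12.27, 18.67]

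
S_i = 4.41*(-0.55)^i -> [4.41, -2.43, 1.33, -0.73, 0.4]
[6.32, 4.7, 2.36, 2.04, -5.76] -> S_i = Random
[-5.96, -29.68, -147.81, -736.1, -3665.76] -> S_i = -5.96*4.98^i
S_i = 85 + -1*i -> [85, 84, 83, 82, 81]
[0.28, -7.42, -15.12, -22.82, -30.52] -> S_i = 0.28 + -7.70*i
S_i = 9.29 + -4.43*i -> [9.29, 4.86, 0.43, -4.0, -8.43]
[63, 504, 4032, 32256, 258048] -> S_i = 63*8^i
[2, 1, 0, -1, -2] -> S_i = 2 + -1*i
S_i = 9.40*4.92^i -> [9.4, 46.25, 227.54, 1119.5, 5507.93]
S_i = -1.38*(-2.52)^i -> [-1.38, 3.48, -8.76, 22.08, -55.65]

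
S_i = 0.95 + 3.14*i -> [0.95, 4.09, 7.23, 10.37, 13.51]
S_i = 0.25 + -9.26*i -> [0.25, -9.01, -18.27, -27.53, -36.79]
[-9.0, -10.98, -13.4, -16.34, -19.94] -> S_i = -9.00*1.22^i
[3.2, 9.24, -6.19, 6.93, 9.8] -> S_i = Random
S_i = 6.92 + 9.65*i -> [6.92, 16.57, 26.22, 35.87, 45.52]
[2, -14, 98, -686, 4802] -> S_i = 2*-7^i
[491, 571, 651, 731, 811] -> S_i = 491 + 80*i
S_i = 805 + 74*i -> [805, 879, 953, 1027, 1101]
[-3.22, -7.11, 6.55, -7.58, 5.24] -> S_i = Random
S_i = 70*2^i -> [70, 140, 280, 560, 1120]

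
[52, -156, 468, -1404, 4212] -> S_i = 52*-3^i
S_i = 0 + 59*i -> [0, 59, 118, 177, 236]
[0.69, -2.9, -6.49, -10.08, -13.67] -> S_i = 0.69 + -3.59*i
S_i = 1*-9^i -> [1, -9, 81, -729, 6561]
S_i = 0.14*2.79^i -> [0.14, 0.39, 1.09, 3.04, 8.48]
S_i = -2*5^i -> [-2, -10, -50, -250, -1250]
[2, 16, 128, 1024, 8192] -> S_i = 2*8^i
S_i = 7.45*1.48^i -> [7.45, 11.03, 16.32, 24.15, 35.74]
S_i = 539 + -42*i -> [539, 497, 455, 413, 371]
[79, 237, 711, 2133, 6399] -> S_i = 79*3^i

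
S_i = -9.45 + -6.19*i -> [-9.45, -15.64, -21.83, -28.02, -34.21]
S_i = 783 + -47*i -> [783, 736, 689, 642, 595]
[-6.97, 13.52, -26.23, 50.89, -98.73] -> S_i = -6.97*(-1.94)^i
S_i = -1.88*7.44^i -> [-1.88, -13.99, -104.06, -774.24, -5760.36]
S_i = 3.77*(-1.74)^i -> [3.77, -6.56, 11.41, -19.86, 34.56]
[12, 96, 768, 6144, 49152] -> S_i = 12*8^i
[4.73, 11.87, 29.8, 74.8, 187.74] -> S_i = 4.73*2.51^i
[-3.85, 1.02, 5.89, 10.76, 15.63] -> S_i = -3.85 + 4.87*i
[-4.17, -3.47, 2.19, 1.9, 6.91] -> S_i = Random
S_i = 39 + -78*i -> [39, -39, -117, -195, -273]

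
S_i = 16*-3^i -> [16, -48, 144, -432, 1296]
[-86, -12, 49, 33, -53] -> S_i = Random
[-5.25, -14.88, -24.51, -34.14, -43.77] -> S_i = -5.25 + -9.63*i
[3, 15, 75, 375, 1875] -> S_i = 3*5^i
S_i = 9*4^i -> [9, 36, 144, 576, 2304]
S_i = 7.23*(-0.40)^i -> [7.23, -2.89, 1.16, -0.46, 0.19]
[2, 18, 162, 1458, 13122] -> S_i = 2*9^i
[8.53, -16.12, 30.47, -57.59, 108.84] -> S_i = 8.53*(-1.89)^i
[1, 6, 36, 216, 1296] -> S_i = 1*6^i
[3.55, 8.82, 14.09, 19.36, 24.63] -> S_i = 3.55 + 5.27*i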